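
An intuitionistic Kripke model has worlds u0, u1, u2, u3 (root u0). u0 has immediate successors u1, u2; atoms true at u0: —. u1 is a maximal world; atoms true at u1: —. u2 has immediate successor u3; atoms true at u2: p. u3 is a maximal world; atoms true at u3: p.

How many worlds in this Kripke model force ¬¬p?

2

u0: does not force it — u0 ⊮ ¬¬p since u1 is accessible from u0 and u1 ⊩ ¬p.
u1: does not force it — u1 ⊮ ¬¬p since u1 is accessible from u1 and u1 ⊩ ¬p.
u2: forces it.
u3: forces it.
Worlds forcing the formula: {u2, u3}.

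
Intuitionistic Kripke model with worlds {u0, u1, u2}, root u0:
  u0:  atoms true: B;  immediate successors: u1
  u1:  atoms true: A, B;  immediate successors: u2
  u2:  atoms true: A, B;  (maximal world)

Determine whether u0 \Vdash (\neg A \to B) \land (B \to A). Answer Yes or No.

No

u0 \nVdash (\neg A \to B) \land (B \to A) since u0 fails B \to A.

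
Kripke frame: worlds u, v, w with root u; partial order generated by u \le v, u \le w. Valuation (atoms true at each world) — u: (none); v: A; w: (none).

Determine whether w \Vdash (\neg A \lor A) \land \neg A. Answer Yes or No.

w \Vdash (\neg A \lor A) \land \neg A since w forces both conjuncts.

Yes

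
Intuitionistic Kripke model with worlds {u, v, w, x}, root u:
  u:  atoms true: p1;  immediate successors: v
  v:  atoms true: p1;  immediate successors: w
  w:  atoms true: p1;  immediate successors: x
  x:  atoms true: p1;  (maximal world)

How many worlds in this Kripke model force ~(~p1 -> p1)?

0

u: does not force it — u ||-/- ~(~p1 -> p1) since u is accessible from u and u ||- ~p1 -> p1.
v: does not force it — v ||-/- ~(~p1 -> p1) since v is accessible from v and v ||- ~p1 -> p1.
w: does not force it.
x: does not force it.
Worlds forcing the formula: { }.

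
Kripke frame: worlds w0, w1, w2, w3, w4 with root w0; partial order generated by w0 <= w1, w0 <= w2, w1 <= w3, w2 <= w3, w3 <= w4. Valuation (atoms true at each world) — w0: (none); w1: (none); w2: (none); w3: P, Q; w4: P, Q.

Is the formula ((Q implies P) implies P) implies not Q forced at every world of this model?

No

Not every world: w0 does not force ((Q implies P) implies P) implies not Q.
w0 does not force ((Q implies P) implies P) implies not Q: at the accessible world w3, w3 forces (Q implies P) implies P but w3 does not force not Q.
w3 does not force not Q since w3 is accessible from w3 and w3 forces Q.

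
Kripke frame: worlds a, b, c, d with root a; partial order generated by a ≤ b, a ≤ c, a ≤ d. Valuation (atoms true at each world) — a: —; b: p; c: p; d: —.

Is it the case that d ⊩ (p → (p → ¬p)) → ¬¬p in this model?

No

d ⊮ (p → (p → ¬p)) → ¬¬p: already at d itself, d ⊩ p → (p → ¬p) but d ⊮ ¬¬p.
d ⊮ ¬¬p since d is accessible from d and d ⊩ ¬p.
d ⊩ ¬p: no world accessible from d forces p.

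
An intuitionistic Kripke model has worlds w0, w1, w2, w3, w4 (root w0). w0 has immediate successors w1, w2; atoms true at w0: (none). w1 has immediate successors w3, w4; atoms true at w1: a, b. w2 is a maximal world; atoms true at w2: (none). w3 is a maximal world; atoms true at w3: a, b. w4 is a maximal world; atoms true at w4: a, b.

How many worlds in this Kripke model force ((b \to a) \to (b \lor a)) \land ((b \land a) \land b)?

3

w0: does not force it — w0 \nVdash ((b \to a) \to (b \lor a)) \land ((b \land a) \land b) since w0 fails (b \to a) \to (b \lor a).
w1: forces it.
w2: does not force it — w2 \nVdash ((b \to a) \to (b \lor a)) \land ((b \land a) \land b) since w2 fails (b \to a) \to (b \lor a).
w3: forces it.
w4: forces it.
Worlds forcing the formula: {w1, w3, w4}.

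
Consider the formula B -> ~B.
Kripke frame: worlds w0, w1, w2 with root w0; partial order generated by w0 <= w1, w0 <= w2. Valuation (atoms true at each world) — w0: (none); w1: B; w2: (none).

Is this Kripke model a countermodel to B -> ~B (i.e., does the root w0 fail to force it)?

w0 ||-/- B -> ~B: at the accessible world w1, w1 ||- B but w1 ||-/- ~B.
w1 ||-/- ~B since w1 is accessible from w1 and w1 ||- B.
So the root w0 does not force B -> ~B; the model is a countermodel.

Yes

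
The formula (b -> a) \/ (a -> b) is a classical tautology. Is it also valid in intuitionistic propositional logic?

No

This is the Gödel–Dummett linearity axiom, which is not intuitionistically valid.
A Kripke countermodel: worlds u0, u1, u2; order generated by u0 <= u1, u0 <= u2; atoms true at each world — u0:{}; u1:{b}; u2:{a}.
u0 ||-/- (b -> a) \/ (a -> b): neither disjunct is forced at u0.
u0 ||-/- b -> a: at the accessible world u1, u1 ||- b but u1 ||-/- a.
u1 lacks atom a, so u1 ||-/- a.
So the root u0 does not force the formula.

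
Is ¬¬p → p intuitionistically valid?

This is double-negation elimination, which is not intuitionistically valid.
A Kripke countermodel: worlds u, v; order generated by u ≤ v; atoms true at each world — u:{}; v:{p}.
u ⊮ ¬¬p → p: already at u itself, u ⊩ ¬¬p but u ⊮ p.
u lacks atom p, so u ⊮ p.
So the root u does not force the formula.

No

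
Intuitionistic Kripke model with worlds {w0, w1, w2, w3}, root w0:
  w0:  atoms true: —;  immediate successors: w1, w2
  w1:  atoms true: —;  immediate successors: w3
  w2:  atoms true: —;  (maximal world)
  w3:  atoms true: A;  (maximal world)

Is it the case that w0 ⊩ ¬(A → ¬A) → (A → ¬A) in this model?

w0 ⊮ ¬(A → ¬A) → (A → ¬A): at the accessible world w1, w1 ⊩ ¬(A → ¬A) but w1 ⊮ A → ¬A.
w1 ⊮ A → ¬A: at the accessible world w3, w3 ⊩ A but w3 ⊮ ¬A.
w3 ⊮ ¬A since w3 is accessible from w3 and w3 ⊩ A.

No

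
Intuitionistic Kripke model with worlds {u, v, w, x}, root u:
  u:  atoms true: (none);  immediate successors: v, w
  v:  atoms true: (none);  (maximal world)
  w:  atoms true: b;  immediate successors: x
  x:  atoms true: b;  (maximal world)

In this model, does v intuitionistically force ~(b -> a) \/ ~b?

v ||- ~(b -> a) \/ ~b via the disjunct ~b.

Yes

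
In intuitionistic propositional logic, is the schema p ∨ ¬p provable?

No

This is the law of excluded middle, which is not intuitionistically valid.
A Kripke countermodel: worlds u0, u1; order generated by u0 ≤ u1; atoms true at each world — u0:{}; u1:{p}.
u0 ⊮ p ∨ ¬p: neither disjunct is forced at u0.
u0 lacks atom p, so u0 ⊮ p.
So the root u0 does not force the formula.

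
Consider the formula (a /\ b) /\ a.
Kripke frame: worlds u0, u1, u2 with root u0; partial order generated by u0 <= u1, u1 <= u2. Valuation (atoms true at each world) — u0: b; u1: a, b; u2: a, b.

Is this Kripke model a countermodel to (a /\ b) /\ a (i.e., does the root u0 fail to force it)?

Yes

u0 ||-/- (a /\ b) /\ a since u0 fails a /\ b.
So the root u0 does not force (a /\ b) /\ a; the model is a countermodel.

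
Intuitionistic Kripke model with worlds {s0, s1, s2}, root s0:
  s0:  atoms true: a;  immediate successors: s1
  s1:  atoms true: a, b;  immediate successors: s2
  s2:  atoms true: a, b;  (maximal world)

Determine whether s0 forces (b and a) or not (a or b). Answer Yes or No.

s0 does not force (b and a) or not (a or b): neither disjunct is forced at s0.
s0 does not force b and a since s0 fails b.

No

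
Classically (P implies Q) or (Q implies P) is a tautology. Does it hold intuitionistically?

This is the Gödel–Dummett linearity axiom, which is not intuitionistically valid.
A Kripke countermodel: worlds s0, s1, s2; order generated by s0 <= s1, s0 <= s2; atoms true at each world — s0:{}; s1:{P}; s2:{Q}.
s0 does not force (P implies Q) or (Q implies P): neither disjunct is forced at s0.
s0 does not force P implies Q: at the accessible world s1, s1 forces P but s1 does not force Q.
s1 lacks atom Q, so s1 does not force Q.
So the root s0 does not force the formula.

No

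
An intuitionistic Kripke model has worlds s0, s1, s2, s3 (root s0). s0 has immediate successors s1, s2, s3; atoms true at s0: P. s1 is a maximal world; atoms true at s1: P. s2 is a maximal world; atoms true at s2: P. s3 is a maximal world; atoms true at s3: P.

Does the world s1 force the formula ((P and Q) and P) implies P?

s1 forces ((P and Q) and P) implies P vacuously: no world accessible from s1 forces the antecedent (P and Q) and P.

Yes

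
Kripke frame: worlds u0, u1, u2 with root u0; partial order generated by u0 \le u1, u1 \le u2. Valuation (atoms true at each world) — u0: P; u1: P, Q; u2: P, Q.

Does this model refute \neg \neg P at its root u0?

No

u0 \Vdash \neg \neg P: no world accessible from u0 forces \neg P.
So the root u0 forces \neg \neg P; the model is not a countermodel.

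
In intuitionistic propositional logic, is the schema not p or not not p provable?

No

This is the weak law of excluded middle, which is not intuitionistically valid.
A Kripke countermodel: worlds w0, w1, w2; order generated by w0 <= w1, w0 <= w2; atoms true at each world — w0:{}; w1:{p}; w2:{}.
w0 does not force not p or not not p: neither disjunct is forced at w0.
w0 does not force not p since w1 is accessible from w0 and w1 forces p.
So the root w0 does not force the formula.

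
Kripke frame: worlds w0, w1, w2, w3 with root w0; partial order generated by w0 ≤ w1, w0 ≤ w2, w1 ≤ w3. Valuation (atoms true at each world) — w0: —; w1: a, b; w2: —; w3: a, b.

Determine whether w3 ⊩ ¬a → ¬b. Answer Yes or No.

Yes

w3 ⊩ ¬a → ¬b vacuously: no world accessible from w3 forces the antecedent ¬a.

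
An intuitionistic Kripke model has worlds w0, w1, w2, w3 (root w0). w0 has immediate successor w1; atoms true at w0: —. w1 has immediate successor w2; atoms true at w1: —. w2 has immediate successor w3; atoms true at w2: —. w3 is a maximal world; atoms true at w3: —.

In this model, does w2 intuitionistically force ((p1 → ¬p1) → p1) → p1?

w2 ⊩ ((p1 → ¬p1) → p1) → p1 vacuously: no world accessible from w2 forces the antecedent (p1 → ¬p1) → p1.

Yes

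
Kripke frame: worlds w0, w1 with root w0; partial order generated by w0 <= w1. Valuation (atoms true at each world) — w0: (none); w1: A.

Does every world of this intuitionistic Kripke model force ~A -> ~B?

Yes

w0 ||- ~A -> ~B vacuously: no world accessible from w0 forces the antecedent ~A.
Since the root w0 forces ~A -> ~B and forcing is persistent (monotone upward), every world forces it.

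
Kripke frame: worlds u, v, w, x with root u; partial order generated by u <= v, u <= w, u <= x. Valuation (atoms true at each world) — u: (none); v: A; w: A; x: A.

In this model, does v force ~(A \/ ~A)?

v ||-/- ~(A \/ ~A) since v is accessible from v and v ||- A \/ ~A.
v ||- A \/ ~A via the disjunct A.

No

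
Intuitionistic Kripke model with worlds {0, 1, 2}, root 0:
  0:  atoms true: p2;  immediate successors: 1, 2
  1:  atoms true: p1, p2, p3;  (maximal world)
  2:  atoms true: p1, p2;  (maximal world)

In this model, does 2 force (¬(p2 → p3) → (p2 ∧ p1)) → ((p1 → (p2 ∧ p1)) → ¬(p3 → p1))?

2 ⊮ (¬(p2 → p3) → (p2 ∧ p1)) → ((p1 → (p2 ∧ p1)) → ¬(p3 → p1)): already at 2 itself, 2 ⊩ ¬(p2 → p3) → (p2 ∧ p1) but 2 ⊮ (p1 → (p2 ∧ p1)) → ¬(p3 → p1).
2 ⊮ (p1 → (p2 ∧ p1)) → ¬(p3 → p1): already at 2 itself, 2 ⊩ p1 → (p2 ∧ p1) but 2 ⊮ ¬(p3 → p1).
2 ⊮ ¬(p3 → p1) since 2 is accessible from 2 and 2 ⊩ p3 → p1.
2 ⊩ p3 → p1 vacuously: no world accessible from 2 forces the antecedent p3.

No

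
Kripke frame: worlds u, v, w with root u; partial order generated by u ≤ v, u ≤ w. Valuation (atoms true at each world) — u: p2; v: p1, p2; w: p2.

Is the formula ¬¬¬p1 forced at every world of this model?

Not every world: u ⊮ ¬¬¬p1.
u ⊮ ¬¬¬p1 since v is accessible from u and v ⊩ ¬¬p1.
v ⊩ ¬¬p1: no world accessible from v forces ¬p1.

No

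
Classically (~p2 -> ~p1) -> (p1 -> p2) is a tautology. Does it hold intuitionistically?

This is the converse of contraposition, which is not intuitionistically valid.
A Kripke countermodel: worlds s0, s1; order generated by s0 <= s1; atoms true at each world — s0:{p1}; s1:{p1,p2}.
s0 ||-/- (~p2 -> ~p1) -> (p1 -> p2): already at s0 itself, s0 ||- ~p2 -> ~p1 but s0 ||-/- p1 -> p2.
s0 ||-/- p1 -> p2: already at s0 itself, s0 ||- p1 but s0 ||-/- p2.
s0 lacks atom p2, so s0 ||-/- p2.
So the root s0 does not force the formula.

No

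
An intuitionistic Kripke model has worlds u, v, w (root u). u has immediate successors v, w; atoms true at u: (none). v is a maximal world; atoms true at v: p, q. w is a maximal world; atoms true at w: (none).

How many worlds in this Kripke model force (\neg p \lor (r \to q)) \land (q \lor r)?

u: does not force it — u \nVdash (\neg p \lor (r \to q)) \land (q \lor r) since u fails q \lor r.
v: forces it.
w: does not force it.
Worlds forcing the formula: {v}.

1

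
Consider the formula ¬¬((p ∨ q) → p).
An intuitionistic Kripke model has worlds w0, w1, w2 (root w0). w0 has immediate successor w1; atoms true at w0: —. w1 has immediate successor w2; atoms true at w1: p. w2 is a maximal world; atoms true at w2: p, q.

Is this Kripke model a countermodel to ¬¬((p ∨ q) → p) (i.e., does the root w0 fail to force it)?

No

w0 ⊩ ¬¬((p ∨ q) → p): no world accessible from w0 forces ¬((p ∨ q) → p).
So the root w0 forces ¬¬((p ∨ q) → p); the model is not a countermodel.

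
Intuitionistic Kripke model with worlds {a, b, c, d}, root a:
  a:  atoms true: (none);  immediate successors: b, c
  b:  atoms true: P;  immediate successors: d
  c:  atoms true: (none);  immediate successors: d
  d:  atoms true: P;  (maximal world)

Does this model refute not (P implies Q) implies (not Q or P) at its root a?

No

a forces not (P implies Q) implies (not Q or P): every world accessible from a that forces not (P implies Q) (namely a, b, c, d) also forces not Q or P.
So the root a forces not (P implies Q) implies (not Q or P); the model is not a countermodel.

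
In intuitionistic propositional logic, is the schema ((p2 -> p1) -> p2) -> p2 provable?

This is Peirce's law, which is not intuitionistically valid.
A Kripke countermodel: worlds s0, s1; order generated by s0 <= s1; atoms true at each world — s0:{}; s1:{p2}.
s0 ||-/- ((p2 -> p1) -> p2) -> p2: already at s0 itself, s0 ||- (p2 -> p1) -> p2 but s0 ||-/- p2.
s0 lacks atom p2, so s0 ||-/- p2.
So the root s0 does not force the formula.

No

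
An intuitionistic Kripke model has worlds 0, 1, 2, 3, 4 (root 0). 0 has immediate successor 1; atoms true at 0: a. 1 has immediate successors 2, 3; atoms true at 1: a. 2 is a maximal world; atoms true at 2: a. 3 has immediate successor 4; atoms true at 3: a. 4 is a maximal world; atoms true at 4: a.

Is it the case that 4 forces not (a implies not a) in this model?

4 forces not (a implies not a): no world accessible from 4 forces a implies not a.

Yes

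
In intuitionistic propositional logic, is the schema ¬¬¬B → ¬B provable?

Yes

This is triple-negation reduction, which is intuitionistically derivable.
Assume ¬¬¬B and suppose B. Then ¬¬B (double-negation introduction), contradicting ¬¬¬B. So ¬B.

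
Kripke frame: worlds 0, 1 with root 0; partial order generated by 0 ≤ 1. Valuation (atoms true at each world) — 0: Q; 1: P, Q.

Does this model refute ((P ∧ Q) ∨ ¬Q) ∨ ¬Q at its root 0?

0 ⊮ ((P ∧ Q) ∨ ¬Q) ∨ ¬Q: neither disjunct is forced at 0.
0 ⊮ (P ∧ Q) ∨ ¬Q: neither disjunct is forced at 0.
0 ⊮ P ∧ Q since 0 fails P.
So the root 0 does not force ((P ∧ Q) ∨ ¬Q) ∨ ¬Q; the model is a countermodel.

Yes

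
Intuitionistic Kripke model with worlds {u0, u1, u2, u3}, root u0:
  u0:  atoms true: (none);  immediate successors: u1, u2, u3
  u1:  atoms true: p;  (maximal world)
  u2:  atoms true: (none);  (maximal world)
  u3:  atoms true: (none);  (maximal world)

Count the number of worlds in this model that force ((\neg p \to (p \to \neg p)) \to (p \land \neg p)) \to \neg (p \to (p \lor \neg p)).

u0: forces it.
u1: forces it.
u2: forces it.
u3: forces it.
Worlds forcing the formula: {u0, u1, u2, u3}.

4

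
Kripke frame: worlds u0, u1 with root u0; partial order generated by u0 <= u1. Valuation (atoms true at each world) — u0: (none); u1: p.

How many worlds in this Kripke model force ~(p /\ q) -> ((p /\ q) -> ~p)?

u0: forces it.
u1: forces it.
Worlds forcing the formula: {u0, u1}.

2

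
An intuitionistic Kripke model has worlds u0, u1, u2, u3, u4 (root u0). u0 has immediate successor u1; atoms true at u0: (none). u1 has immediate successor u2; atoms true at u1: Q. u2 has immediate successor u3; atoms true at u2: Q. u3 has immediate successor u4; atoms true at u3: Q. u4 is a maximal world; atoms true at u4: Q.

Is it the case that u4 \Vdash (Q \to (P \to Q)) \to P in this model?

No

u4 \nVdash (Q \to (P \to Q)) \to P: already at u4 itself, u4 \Vdash Q \to (P \to Q) but u4 \nVdash P.
u4 lacks atom P, so u4 \nVdash P.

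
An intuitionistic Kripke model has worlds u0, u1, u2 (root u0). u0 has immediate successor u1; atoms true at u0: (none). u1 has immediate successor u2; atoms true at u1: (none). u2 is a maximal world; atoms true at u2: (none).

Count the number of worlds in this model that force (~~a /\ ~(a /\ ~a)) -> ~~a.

u0: forces it.
u1: forces it.
u2: forces it.
Worlds forcing the formula: {u0, u1, u2}.

3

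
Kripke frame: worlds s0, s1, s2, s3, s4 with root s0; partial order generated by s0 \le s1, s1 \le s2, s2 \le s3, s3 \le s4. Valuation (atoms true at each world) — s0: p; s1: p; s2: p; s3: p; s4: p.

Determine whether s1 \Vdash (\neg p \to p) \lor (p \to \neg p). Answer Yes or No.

Yes

s1 \Vdash (\neg p \to p) \lor (p \to \neg p) via the disjunct \neg p \to p.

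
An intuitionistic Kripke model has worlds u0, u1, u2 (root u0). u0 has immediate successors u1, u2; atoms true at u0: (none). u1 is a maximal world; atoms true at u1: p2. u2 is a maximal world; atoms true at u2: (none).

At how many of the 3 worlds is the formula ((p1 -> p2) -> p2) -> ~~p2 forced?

3

u0: forces it.
u1: forces it.
u2: forces it.
Worlds forcing the formula: {u0, u1, u2}.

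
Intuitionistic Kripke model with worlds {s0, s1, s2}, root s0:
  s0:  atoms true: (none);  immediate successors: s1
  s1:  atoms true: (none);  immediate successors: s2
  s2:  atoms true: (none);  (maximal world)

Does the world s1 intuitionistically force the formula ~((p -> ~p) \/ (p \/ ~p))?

s1 ||-/- ~((p -> ~p) \/ (p \/ ~p)) since s1 is accessible from s1 and s1 ||- (p -> ~p) \/ (p \/ ~p).
s1 ||- (p -> ~p) \/ (p \/ ~p) via the disjunct p -> ~p.

No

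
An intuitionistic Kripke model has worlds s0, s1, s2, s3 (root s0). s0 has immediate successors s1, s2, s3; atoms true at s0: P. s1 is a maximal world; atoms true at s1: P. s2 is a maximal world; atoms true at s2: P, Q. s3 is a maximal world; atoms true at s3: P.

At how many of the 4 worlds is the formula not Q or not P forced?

2

s0: does not force it — s0 does not force not Q or not P: neither disjunct is forced at s0.
s1: forces it.
s2: does not force it.
s3: forces it.
Worlds forcing the formula: {s1, s3}.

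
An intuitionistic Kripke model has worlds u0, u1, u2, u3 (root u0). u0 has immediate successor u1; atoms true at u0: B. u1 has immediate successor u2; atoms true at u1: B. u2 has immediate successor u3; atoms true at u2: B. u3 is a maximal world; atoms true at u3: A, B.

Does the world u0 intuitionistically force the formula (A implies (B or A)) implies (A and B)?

No

u0 does not force (A implies (B or A)) implies (A and B): already at u0 itself, u0 forces A implies (B or A) but u0 does not force A and B.
u0 does not force A and B since u0 fails A.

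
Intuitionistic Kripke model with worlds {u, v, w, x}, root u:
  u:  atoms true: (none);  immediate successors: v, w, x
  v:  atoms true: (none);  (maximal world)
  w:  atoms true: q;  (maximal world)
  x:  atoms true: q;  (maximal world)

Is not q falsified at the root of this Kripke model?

u does not force not q since w is accessible from u and w forces q.
So the root u does not force not q; the model is a countermodel.

Yes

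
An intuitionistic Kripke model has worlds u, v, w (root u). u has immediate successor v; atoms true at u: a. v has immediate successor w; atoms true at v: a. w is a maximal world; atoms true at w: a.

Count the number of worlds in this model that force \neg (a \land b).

u: forces it.
v: forces it.
w: forces it.
Worlds forcing the formula: {u, v, w}.

3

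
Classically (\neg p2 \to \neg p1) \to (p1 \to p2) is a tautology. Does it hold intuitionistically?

This is the converse of contraposition, which is not intuitionistically valid.
A Kripke countermodel: worlds u0, u1; order generated by u0 \le u1; atoms true at each world — u0:{p1}; u1:{p1,p2}.
u0 \nVdash (\neg p2 \to \neg p1) \to (p1 \to p2): already at u0 itself, u0 \Vdash \neg p2 \to \neg p1 but u0 \nVdash p1 \to p2.
u0 \nVdash p1 \to p2: already at u0 itself, u0 \Vdash p1 but u0 \nVdash p2.
u0 lacks atom p2, so u0 \nVdash p2.
So the root u0 does not force the formula.

No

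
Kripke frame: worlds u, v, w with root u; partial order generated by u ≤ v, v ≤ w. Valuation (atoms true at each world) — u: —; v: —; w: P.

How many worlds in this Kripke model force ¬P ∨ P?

1

u: does not force it — u ⊮ ¬P ∨ P: neither disjunct is forced at u.
v: does not force it.
w: forces it.
Worlds forcing the formula: {w}.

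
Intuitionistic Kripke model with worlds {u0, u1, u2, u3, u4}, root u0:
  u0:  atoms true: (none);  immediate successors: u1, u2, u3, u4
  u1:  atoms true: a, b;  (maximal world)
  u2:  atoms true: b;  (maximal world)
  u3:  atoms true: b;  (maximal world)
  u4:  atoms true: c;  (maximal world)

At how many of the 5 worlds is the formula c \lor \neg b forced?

u0: does not force it — u0 \nVdash c \lor \neg b: neither disjunct is forced at u0.
u1: does not force it — u1 \nVdash c \lor \neg b: neither disjunct is forced at u1.
u2: does not force it — u2 \nVdash c \lor \neg b: neither disjunct is forced at u2.
u3: does not force it.
u4: forces it.
Worlds forcing the formula: {u4}.

1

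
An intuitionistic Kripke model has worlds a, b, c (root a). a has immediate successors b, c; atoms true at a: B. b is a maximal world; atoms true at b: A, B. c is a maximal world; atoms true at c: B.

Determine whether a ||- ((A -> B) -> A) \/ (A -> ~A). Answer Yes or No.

No

a ||-/- ((A -> B) -> A) \/ (A -> ~A): neither disjunct is forced at a.
a ||-/- (A -> B) -> A: already at a itself, a ||- A -> B but a ||-/- A.
a lacks atom A, so a ||-/- A.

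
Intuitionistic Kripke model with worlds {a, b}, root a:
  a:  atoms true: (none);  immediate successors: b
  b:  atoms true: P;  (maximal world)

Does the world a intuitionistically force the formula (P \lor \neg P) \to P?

a \Vdash (P \lor \neg P) \to P: every world accessible from a that forces P \lor \neg P (namely b) also forces P.

Yes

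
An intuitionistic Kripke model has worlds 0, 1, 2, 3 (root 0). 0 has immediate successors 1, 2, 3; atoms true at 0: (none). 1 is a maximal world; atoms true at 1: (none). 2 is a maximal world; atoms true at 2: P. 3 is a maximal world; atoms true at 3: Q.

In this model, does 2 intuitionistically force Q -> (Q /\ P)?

2 ||- Q -> (Q /\ P) vacuously: no world accessible from 2 forces the antecedent Q.

Yes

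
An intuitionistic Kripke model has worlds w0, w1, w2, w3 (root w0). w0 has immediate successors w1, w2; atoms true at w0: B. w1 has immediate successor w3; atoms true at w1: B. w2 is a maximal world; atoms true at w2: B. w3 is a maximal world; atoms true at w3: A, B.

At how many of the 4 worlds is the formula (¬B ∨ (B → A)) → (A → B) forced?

4

w0: forces it.
w1: forces it.
w2: forces it.
w3: forces it.
Worlds forcing the formula: {w0, w1, w2, w3}.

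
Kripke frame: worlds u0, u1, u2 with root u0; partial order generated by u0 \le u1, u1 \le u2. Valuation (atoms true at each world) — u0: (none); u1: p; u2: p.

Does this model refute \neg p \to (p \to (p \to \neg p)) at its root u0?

No

u0 \Vdash \neg p \to (p \to (p \to \neg p)) vacuously: no world accessible from u0 forces the antecedent \neg p.
So the root u0 forces \neg p \to (p \to (p \to \neg p)); the model is not a countermodel.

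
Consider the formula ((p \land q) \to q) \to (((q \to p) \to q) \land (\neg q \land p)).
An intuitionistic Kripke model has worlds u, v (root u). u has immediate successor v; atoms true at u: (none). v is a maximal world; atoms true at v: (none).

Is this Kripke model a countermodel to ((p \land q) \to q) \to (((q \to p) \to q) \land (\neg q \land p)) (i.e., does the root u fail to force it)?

Yes

u \nVdash ((p \land q) \to q) \to (((q \to p) \to q) \land (\neg q \land p)): already at u itself, u \Vdash (p \land q) \to q but u \nVdash ((q \to p) \to q) \land (\neg q \land p).
u \nVdash ((q \to p) \to q) \land (\neg q \land p) since u fails (q \to p) \to q.
So the root u does not force ((p \land q) \to q) \to (((q \to p) \to q) \land (\neg q \land p)); the model is a countermodel.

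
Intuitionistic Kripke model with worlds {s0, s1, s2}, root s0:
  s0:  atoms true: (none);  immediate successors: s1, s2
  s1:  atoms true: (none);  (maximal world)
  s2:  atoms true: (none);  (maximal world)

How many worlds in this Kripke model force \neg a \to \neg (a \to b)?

s0: does not force it — s0 \nVdash \neg a \to \neg (a \to b): already at s0 itself, s0 \Vdash \neg a but s0 \nVdash \neg (a \to b).
s1: does not force it — s1 \nVdash \neg a \to \neg (a \to b): already at s1 itself, s1 \Vdash \neg a but s1 \nVdash \neg (a \to b).
s2: does not force it.
Worlds forcing the formula: { }.

0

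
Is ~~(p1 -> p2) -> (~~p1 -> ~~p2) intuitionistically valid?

This is the distribution of double negation over implication, which is intuitionistically derivable.
Assume ~~(p1 -> p2) and ~~p1; suppose ~p2. Then p1 -> p2 would give ~p1 (by contraposition), contradicting ~~p1; so ~(p1 -> p2), contradicting ~~(p1 -> p2). Hence ~~p2.

Yes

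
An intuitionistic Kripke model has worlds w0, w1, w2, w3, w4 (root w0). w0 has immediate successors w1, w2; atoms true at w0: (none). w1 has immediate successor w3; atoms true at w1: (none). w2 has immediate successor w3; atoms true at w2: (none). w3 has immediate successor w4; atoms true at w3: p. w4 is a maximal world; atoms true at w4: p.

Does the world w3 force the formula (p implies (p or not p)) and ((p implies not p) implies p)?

w3 forces (p implies (p or not p)) and ((p implies not p) implies p) since w3 forces both conjuncts.

Yes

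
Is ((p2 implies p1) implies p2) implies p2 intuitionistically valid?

This is Peirce's law, which is not intuitionistically valid.
A Kripke countermodel: worlds s0, s1; order generated by s0 <= s1; atoms true at each world — s0:{}; s1:{p2}.
s0 does not force ((p2 implies p1) implies p2) implies p2: already at s0 itself, s0 forces (p2 implies p1) implies p2 but s0 does not force p2.
s0 lacks atom p2, so s0 does not force p2.
So the root s0 does not force the formula.

No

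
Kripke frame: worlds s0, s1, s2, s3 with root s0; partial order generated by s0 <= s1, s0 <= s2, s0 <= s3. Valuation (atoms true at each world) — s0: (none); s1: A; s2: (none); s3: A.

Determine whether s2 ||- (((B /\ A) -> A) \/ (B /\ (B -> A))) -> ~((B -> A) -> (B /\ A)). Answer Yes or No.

Yes

s2 ||- (((B /\ A) -> A) \/ (B /\ (B -> A))) -> ~((B -> A) -> (B /\ A)): every world accessible from s2 that forces ((B /\ A) -> A) \/ (B /\ (B -> A)) (namely s2) also forces ~((B -> A) -> (B /\ A)).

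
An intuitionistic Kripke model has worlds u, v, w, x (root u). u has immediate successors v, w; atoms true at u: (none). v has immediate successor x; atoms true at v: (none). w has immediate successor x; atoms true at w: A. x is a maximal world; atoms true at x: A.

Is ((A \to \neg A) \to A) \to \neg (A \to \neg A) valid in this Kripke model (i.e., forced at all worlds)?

u \Vdash ((A \to \neg A) \to A) \to \neg (A \to \neg A): every world accessible from u that forces (A \to \neg A) \to A (namely u, v, w, x) also forces \neg (A \to \neg A).
Since the root u forces ((A \to \neg A) \to A) \to \neg (A \to \neg A) and forcing is persistent (monotone upward), every world forces it.

Yes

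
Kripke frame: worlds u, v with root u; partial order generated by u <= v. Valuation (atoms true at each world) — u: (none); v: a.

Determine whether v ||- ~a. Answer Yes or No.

No

v ||-/- ~a since v is accessible from v and v ||- a.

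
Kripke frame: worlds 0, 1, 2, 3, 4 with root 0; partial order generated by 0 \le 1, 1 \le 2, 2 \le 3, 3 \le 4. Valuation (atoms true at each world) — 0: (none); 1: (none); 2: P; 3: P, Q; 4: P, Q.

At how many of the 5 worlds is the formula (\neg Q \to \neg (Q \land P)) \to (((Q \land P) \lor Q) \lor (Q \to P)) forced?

0: forces it.
1: forces it.
2: forces it.
3: forces it.
4: forces it.
Worlds forcing the formula: {0, 1, 2, 3, 4}.

5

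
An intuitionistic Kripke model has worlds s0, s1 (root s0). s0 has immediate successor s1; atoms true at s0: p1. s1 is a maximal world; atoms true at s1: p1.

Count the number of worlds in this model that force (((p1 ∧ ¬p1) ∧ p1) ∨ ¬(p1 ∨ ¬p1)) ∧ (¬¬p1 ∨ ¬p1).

0

s0: does not force it — s0 ⊮ (((p1 ∧ ¬p1) ∧ p1) ∨ ¬(p1 ∨ ¬p1)) ∧ (¬¬p1 ∨ ¬p1) since s0 fails ((p1 ∧ ¬p1) ∧ p1) ∨ ¬(p1 ∨ ¬p1).
s1: does not force it — s1 ⊮ (((p1 ∧ ¬p1) ∧ p1) ∨ ¬(p1 ∨ ¬p1)) ∧ (¬¬p1 ∨ ¬p1) since s1 fails ((p1 ∧ ¬p1) ∧ p1) ∨ ¬(p1 ∨ ¬p1).
Worlds forcing the formula: { }.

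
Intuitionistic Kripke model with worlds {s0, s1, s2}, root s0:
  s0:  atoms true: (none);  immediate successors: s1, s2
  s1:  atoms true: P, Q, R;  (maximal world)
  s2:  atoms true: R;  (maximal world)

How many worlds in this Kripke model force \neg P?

s0: does not force it — s0 \nVdash \neg P since s1 is accessible from s0 and s1 \Vdash P.
s1: does not force it — s1 \nVdash \neg P since s1 is accessible from s1 and s1 \Vdash P.
s2: forces it.
Worlds forcing the formula: {s2}.

1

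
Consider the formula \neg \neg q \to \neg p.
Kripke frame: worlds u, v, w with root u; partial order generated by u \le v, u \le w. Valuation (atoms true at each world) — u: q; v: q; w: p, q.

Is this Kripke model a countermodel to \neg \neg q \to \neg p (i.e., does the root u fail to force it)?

u \nVdash \neg \neg q \to \neg p: already at u itself, u \Vdash \neg \neg q but u \nVdash \neg p.
u \nVdash \neg p since w is accessible from u and w \Vdash p.
So the root u does not force \neg \neg q \to \neg p; the model is a countermodel.

Yes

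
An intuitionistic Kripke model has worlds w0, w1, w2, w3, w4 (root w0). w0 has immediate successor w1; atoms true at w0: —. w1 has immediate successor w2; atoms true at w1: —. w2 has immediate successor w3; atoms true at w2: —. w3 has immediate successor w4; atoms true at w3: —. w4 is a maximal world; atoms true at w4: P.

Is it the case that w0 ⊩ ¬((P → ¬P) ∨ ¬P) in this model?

w0 ⊩ ¬((P → ¬P) ∨ ¬P): no world accessible from w0 forces (P → ¬P) ∨ ¬P.

Yes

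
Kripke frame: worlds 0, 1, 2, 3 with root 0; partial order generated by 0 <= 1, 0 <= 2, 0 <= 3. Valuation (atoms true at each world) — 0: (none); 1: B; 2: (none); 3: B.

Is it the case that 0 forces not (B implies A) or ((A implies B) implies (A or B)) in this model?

0 does not force not (B implies A) or ((A implies B) implies (A or B)): neither disjunct is forced at 0.
0 does not force not (B implies A) since 2 is accessible from 0 and 2 forces B implies A.
2 forces B implies A vacuously: no world accessible from 2 forces the antecedent B.

No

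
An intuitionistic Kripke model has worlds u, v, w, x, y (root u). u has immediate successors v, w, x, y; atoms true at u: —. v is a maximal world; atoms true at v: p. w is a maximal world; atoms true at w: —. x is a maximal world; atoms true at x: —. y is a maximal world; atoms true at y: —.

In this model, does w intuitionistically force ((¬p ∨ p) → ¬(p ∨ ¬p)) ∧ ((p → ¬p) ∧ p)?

No

w ⊮ ((¬p ∨ p) → ¬(p ∨ ¬p)) ∧ ((p → ¬p) ∧ p) since w fails (¬p ∨ p) → ¬(p ∨ ¬p).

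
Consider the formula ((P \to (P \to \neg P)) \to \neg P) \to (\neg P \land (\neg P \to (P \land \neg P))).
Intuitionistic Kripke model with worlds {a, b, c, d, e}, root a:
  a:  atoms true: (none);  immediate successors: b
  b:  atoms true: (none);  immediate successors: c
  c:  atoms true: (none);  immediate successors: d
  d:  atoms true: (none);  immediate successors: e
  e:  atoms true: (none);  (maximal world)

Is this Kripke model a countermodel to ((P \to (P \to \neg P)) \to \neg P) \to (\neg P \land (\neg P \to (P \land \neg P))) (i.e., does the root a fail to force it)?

a \nVdash ((P \to (P \to \neg P)) \to \neg P) \to (\neg P \land (\neg P \to (P \land \neg P))): already at a itself, a \Vdash (P \to (P \to \neg P)) \to \neg P but a \nVdash \neg P \land (\neg P \to (P \land \neg P)).
a \nVdash \neg P \land (\neg P \to (P \land \neg P)) since a fails \neg P \to (P \land \neg P).
So the root a does not force ((P \to (P \to \neg P)) \to \neg P) \to (\neg P \land (\neg P \to (P \land \neg P))); the model is a countermodel.

Yes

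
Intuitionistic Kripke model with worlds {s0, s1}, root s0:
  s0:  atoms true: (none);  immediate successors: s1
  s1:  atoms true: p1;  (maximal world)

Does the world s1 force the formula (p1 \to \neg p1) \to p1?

Yes

s1 \Vdash (p1 \to \neg p1) \to p1 vacuously: no world accessible from s1 forces the antecedent p1 \to \neg p1.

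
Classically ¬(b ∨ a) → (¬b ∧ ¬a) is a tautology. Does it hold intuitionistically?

This is a constructively valid De Morgan direction (negated disjunction to conjunction of negations), which is intuitionistically derivable.
From ¬(b ∨ a): if b held then b ∨ a would, contradiction — so ¬b; similarly ¬a.

Yes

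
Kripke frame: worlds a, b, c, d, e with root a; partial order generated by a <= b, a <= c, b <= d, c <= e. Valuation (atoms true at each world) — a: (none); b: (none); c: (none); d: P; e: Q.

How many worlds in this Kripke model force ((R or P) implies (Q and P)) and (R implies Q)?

2

a: does not force it — a does not force ((R or P) implies (Q and P)) and (R implies Q) since a fails (R or P) implies (Q and P).
b: does not force it — b does not force ((R or P) implies (Q and P)) and (R implies Q) since b fails (R or P) implies (Q and P).
c: forces it.
d: does not force it.
e: forces it.
Worlds forcing the formula: {c, e}.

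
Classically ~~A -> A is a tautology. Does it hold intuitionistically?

No

This is double-negation elimination, which is not intuitionistically valid.
A Kripke countermodel: worlds a, b; order generated by a <= b; atoms true at each world — a:{}; b:{A}.
a ||-/- ~~A -> A: already at a itself, a ||- ~~A but a ||-/- A.
a lacks atom A, so a ||-/- A.
So the root a does not force the formula.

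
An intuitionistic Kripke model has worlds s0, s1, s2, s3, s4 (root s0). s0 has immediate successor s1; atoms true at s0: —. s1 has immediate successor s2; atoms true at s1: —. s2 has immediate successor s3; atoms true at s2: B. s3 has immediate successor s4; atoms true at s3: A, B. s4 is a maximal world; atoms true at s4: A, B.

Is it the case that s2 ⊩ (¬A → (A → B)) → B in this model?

s2 ⊩ (¬A → (A → B)) → B: every world accessible from s2 that forces ¬A → (A → B) (namely s2, s3, s4) also forces B.

Yes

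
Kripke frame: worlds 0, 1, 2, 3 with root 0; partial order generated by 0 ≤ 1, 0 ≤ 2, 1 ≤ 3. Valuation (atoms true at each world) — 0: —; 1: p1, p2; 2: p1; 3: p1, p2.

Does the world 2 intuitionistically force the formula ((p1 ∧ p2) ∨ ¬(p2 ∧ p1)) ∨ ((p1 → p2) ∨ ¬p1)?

2 ⊩ ((p1 ∧ p2) ∨ ¬(p2 ∧ p1)) ∨ ((p1 → p2) ∨ ¬p1) via the disjunct (p1 ∧ p2) ∨ ¬(p2 ∧ p1).

Yes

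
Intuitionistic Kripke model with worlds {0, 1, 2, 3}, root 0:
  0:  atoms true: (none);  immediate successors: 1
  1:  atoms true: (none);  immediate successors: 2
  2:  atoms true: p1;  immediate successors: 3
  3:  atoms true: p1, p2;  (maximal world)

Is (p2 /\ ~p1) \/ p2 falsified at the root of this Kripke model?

Yes

0 ||-/- (p2 /\ ~p1) \/ p2: neither disjunct is forced at 0.
0 ||-/- p2 /\ ~p1 since 0 fails p2.
So the root 0 does not force (p2 /\ ~p1) \/ p2; the model is a countermodel.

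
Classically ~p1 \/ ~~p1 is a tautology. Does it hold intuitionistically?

No

This is the weak law of excluded middle, which is not intuitionistically valid.
A Kripke countermodel: worlds u, v, w; order generated by u <= v, u <= w; atoms true at each world — u:{}; v:{p1}; w:{}.
u ||-/- ~p1 \/ ~~p1: neither disjunct is forced at u.
u ||-/- ~p1 since v is accessible from u and v ||- p1.
So the root u does not force the formula.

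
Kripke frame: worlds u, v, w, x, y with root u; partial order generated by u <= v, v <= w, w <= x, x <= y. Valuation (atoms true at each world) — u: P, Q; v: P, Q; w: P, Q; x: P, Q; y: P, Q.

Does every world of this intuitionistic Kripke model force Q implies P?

u forces Q implies P: every world accessible from u that forces Q (namely u, v, w, x, y) also forces P.
Since the root u forces Q implies P and forcing is persistent (monotone upward), every world forces it.

Yes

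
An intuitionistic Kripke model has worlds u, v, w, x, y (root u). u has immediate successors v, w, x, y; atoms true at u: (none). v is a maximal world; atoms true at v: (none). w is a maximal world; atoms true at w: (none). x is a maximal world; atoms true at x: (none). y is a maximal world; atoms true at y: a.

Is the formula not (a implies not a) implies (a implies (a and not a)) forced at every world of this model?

No

Not every world: u does not force not (a implies not a) implies (a implies (a and not a)).
u does not force not (a implies not a) implies (a implies (a and not a)): at the accessible world y, y forces not (a implies not a) but y does not force a implies (a and not a).
y does not force a implies (a and not a): already at y itself, y forces a but y does not force a and not a.
y does not force a and not a since y fails not a.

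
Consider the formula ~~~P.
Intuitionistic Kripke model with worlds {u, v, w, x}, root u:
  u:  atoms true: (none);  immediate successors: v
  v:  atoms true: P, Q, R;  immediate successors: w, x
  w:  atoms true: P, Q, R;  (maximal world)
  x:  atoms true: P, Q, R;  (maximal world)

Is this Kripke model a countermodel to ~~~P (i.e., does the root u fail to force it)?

u ||-/- ~~~P since u is accessible from u and u ||- ~~P.
u ||- ~~P: no world accessible from u forces ~P.
So the root u does not force ~~~P; the model is a countermodel.

Yes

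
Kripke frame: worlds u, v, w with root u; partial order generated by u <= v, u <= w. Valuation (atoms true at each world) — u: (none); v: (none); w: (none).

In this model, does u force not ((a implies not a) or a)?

u does not force not ((a implies not a) or a) since u is accessible from u and u forces (a implies not a) or a.
u forces (a implies not a) or a via the disjunct a implies not a.

No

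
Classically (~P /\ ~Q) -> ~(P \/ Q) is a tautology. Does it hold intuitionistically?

This is a constructively valid De Morgan direction (conjunction of negations to negated disjunction), which is intuitionistically derivable.
If both ~P and ~Q hold at a world, no accessible world forces P or forces Q, so none forces P \/ Q.

Yes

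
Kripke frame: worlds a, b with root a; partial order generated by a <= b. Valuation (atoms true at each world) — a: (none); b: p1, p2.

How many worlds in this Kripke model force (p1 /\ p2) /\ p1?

a: does not force it — a ||-/- (p1 /\ p2) /\ p1 since a fails p1 /\ p2.
b: forces it.
Worlds forcing the formula: {b}.

1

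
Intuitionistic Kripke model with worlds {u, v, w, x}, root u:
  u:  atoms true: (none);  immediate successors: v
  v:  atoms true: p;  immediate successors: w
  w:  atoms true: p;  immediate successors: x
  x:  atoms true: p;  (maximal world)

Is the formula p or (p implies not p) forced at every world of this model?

No

Not every world: u does not force p or (p implies not p).
u does not force p or (p implies not p): neither disjunct is forced at u.
u lacks atom p, so u does not force p.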